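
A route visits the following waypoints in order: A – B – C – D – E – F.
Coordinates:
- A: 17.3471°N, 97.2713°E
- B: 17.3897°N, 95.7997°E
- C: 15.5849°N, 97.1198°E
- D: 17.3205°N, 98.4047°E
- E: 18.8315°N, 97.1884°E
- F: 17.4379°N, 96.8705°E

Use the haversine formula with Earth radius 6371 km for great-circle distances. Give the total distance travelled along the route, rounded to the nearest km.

1008 km

Leg distances:
A→B: 156.2 km  (cumulative 156.2 km)
B→C: 245.1 km  (cumulative 401.4 km)
C→D: 236.7 km  (cumulative 638.0 km)
D→E: 211.6 km  (cumulative 849.6 km)
E→F: 158.6 km  (cumulative 1008.2 km)
Total route length ≈ 1008 km.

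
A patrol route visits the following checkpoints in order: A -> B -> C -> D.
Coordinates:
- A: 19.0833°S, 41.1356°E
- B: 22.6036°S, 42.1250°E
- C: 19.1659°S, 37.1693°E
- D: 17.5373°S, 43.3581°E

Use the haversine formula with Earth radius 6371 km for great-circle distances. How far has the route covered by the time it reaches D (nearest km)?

Leg distances:
A→B: 404.7 km  (cumulative 404.7 km)
B→C: 641.1 km  (cumulative 1045.8 km)
C→D: 677.7 km  (cumulative 1723.6 km)
Cumulative distance at D ≈ 1724 km.

1724 km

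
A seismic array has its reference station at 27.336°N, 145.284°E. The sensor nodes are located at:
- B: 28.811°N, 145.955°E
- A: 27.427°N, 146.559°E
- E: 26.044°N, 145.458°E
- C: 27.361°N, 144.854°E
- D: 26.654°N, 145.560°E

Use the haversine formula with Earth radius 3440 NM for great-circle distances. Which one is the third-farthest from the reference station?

Distance to each, sorted:
B: 95.4 NM
E: 78.1 NM
A: 68.2 NM
D: 43.5 NM
C: 23.0 NM
The third-farthest is A at 68.2 NM.

A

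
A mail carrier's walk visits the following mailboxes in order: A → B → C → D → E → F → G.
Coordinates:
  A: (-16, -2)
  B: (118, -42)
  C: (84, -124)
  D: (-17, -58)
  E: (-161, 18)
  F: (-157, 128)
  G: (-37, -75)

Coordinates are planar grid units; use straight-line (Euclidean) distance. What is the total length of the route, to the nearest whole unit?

Leg distances:
A→B: 139.8  (cumulative 139.8)
B→C: 88.8  (cumulative 228.6)
C→D: 120.7  (cumulative 349.3)
D→E: 162.8  (cumulative 512.1)
E→F: 110.1  (cumulative 622.2)
F→G: 235.8  (cumulative 858.0)
Total route length ≈ 858.

858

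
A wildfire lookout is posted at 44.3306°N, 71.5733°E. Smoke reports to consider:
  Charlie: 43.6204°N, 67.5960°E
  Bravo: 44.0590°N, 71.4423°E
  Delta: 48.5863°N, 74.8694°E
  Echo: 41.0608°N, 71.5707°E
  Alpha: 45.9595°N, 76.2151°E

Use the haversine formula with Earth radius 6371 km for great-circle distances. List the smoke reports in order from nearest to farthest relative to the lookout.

Bravo, Charlie, Echo, Alpha, Delta

Distance from the lookout at 44.3306°N, 71.5733°E to each:
Bravo 44.0590°N, 71.4423°E: 32.0 km
Charlie 43.6204°N, 67.5960°E: 327.9 km
Echo 41.0608°N, 71.5707°E: 363.6 km
Alpha 45.9595°N, 76.2151°E: 406.5 km
Delta 48.5863°N, 74.8694°E: 536.2 km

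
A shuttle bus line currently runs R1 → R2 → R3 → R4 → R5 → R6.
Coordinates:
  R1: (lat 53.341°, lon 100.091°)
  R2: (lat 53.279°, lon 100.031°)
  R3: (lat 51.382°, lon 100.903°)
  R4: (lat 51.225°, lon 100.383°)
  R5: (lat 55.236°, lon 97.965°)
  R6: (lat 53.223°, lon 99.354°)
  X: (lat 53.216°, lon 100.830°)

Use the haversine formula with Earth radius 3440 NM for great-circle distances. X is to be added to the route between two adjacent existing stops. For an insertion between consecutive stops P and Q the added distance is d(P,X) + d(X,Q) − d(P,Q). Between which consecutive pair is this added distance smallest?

between R2 and R3

Added distance for inserting X between each consecutive pair:
R1–R2: 52.2 NM
R2–R3: 20.8 NM
R3–R4: 209.1 NM
R4–R5: 22.2 NM
R5–R6: 80.3 NM
Smallest added distance is 20.8 NM, inserting between R2 and R3.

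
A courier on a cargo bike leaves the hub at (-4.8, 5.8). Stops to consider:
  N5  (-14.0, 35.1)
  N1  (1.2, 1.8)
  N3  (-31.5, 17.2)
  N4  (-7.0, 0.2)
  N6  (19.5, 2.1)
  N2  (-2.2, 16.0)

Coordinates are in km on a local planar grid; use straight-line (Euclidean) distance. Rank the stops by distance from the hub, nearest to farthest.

N4, N1, N2, N6, N3, N5

Distance from the hub at (-4.8, 5.8) to each:
N4 (-7.0, 0.2): 6.0 km
N1 (1.2, 1.8): 7.2 km
N2 (-2.2, 16.0): 10.5 km
N6 (19.5, 2.1): 24.6 km
N3 (-31.5, 17.2): 29.0 km
N5 (-14.0, 35.1): 30.7 km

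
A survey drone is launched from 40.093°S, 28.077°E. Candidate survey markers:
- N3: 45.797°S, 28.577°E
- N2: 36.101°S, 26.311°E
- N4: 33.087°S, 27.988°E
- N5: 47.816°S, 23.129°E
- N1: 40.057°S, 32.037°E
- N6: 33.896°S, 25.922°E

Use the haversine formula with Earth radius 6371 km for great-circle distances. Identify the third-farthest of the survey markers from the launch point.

Distance to each, sorted:
N5: 945.2 km
N4: 779.1 km
N6: 715.1 km
N3: 635.6 km
N2: 470.0 km
N1: 336.9 km
The third-farthest is N6 at 715.1 km.

N6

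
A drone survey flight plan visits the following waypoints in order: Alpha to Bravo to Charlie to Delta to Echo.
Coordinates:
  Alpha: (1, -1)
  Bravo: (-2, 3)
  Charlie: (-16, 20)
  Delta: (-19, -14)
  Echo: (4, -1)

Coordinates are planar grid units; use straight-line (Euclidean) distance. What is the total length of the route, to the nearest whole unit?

88

Leg distances:
Alpha→Bravo: 5.0  (cumulative 5.0)
Bravo→Charlie: 22.0  (cumulative 27.0)
Charlie→Delta: 34.1  (cumulative 61.2)
Delta→Echo: 26.4  (cumulative 87.6)
Total route length ≈ 88.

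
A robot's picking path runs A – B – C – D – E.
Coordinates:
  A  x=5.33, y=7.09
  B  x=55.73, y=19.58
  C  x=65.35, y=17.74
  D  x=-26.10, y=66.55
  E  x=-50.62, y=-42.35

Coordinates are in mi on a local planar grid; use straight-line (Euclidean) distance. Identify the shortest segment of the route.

Leg distances:
A→B: 51.9 mi
B→C: 9.8 mi
C→D: 103.7 mi
D→E: 111.6 mi
The shortest leg is B–C at 9.8 mi.

B–C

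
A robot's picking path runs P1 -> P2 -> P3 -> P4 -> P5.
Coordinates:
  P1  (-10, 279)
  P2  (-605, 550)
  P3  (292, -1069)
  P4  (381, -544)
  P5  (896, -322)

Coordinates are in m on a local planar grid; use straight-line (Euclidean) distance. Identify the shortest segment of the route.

Leg distances:
P1→P2: 653.8 m
P2→P3: 1850.9 m
P3→P4: 532.5 m
P4→P5: 560.8 m
The shortest leg is P3–P4 at 532.5 m.

P3–P4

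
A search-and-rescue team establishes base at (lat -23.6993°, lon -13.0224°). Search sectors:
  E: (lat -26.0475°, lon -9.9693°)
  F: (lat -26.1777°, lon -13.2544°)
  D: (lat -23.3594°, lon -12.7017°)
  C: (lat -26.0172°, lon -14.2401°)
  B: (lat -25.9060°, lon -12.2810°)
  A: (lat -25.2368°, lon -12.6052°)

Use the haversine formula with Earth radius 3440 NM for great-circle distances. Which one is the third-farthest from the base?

Distances from the base ((lat -23.6993°, lon -13.0224°)):
E: 218.0 NM
C: 154.2 NM
F: 149.3 NM
B: 138.5 NM
A: 95.1 NM
D: 27.0 NM
The third-farthest is F at 149.3 NM.

F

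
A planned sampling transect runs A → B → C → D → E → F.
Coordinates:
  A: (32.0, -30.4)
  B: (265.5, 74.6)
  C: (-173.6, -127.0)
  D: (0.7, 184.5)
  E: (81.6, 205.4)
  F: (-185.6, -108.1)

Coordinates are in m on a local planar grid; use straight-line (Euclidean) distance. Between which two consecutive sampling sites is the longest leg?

B–C

Leg distances:
A→B: 256.0 m
B→C: 483.2 m
C→D: 356.9 m
D→E: 83.6 m
E→F: 411.9 m
The longest leg is B–C at 483.2 m.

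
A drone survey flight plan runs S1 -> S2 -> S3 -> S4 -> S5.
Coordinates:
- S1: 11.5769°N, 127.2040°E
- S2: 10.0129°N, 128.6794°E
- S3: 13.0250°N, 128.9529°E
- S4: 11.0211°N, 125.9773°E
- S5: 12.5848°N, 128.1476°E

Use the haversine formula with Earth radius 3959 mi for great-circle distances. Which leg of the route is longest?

Leg distances:
S1→S2: 147.3 mi
S2→S3: 209.0 mi
S3→S4: 244.1 mi
S4→S5: 182.3 mi
The longest leg is S3–S4 at 244.1 mi.

S3–S4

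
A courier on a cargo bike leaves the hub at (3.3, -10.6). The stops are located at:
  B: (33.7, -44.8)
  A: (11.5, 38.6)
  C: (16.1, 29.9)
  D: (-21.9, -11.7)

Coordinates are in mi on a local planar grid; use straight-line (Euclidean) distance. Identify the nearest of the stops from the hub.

D

Distance to each, sorted:
D: 25.2 mi
C: 42.5 mi
B: 45.8 mi
A: 49.9 mi
The nearest is D at 25.2 mi.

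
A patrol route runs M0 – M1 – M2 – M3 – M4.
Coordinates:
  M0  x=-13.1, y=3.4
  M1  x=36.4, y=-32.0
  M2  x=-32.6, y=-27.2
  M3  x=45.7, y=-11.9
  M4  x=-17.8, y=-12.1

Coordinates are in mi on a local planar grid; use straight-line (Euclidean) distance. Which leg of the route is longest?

Leg distances:
M0→M1: 60.9 mi
M1→M2: 69.2 mi
M2→M3: 79.8 mi
M3→M4: 63.5 mi
The longest leg is M2–M3 at 79.8 mi.

M2–M3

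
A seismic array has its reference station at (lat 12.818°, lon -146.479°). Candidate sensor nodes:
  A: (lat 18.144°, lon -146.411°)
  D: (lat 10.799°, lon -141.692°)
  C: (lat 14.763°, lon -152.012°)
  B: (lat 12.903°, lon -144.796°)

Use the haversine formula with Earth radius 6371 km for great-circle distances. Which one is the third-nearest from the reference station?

A

Distances from the reference station ((lat 12.818°, lon -146.479°)):
B: 182.7 km
D: 567.3 km
A: 592.3 km
C: 635.4 km
The third-nearest is A at 592.3 km.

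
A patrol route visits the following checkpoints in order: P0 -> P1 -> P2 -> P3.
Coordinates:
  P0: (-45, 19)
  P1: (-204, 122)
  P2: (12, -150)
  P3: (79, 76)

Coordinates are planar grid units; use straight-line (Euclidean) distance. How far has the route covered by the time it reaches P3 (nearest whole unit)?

Leg distances:
P0→P1: 189.4  (cumulative 189.4)
P1→P2: 347.3  (cumulative 536.8)
P2→P3: 235.7  (cumulative 772.5)
Cumulative distance at P3 ≈ 773.

773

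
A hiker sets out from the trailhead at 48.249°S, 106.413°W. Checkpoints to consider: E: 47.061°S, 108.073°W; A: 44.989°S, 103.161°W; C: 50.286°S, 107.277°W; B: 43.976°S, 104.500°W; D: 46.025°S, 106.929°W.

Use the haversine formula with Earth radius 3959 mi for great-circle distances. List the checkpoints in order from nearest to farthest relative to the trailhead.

E, C, D, A, B

Distance from the trailhead at 48.249°S, 106.413°W to each:
E 47.061°S, 108.073°W: 112.7 mi
C 50.286°S, 107.277°W: 146.0 mi
D 46.025°S, 106.929°W: 155.6 mi
A 44.989°S, 103.161°W: 273.0 mi
B 43.976°S, 104.500°W: 309.1 mi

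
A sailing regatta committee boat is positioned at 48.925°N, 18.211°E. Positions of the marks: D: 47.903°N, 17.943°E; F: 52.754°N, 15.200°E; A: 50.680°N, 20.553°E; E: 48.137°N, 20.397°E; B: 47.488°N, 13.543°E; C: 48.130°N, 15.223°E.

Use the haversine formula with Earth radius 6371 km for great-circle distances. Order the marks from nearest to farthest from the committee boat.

Computing each great-circle distance from 48.925°N, 18.211°E:
D 47.903°N, 17.943°E: 115.3 km
E 48.137°N, 20.397°E: 183.3 km
C 48.130°N, 15.223°E: 237.1 km
A 50.680°N, 20.553°E: 257.5 km
B 47.488°N, 13.543°E: 381.0 km
F 52.754°N, 15.200°E: 475.3 km

D, E, C, A, B, F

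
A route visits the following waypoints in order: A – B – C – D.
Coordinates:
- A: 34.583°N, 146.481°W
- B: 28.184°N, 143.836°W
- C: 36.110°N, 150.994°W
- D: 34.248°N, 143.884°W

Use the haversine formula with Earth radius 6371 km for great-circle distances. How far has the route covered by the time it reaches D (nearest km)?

Leg distances:
A→B: 754.4 km  (cumulative 754.4 km)
B→C: 1108.7 km  (cumulative 1863.1 km)
C→D: 678.4 km  (cumulative 2541.5 km)
Cumulative distance at D ≈ 2541 km.

2541 km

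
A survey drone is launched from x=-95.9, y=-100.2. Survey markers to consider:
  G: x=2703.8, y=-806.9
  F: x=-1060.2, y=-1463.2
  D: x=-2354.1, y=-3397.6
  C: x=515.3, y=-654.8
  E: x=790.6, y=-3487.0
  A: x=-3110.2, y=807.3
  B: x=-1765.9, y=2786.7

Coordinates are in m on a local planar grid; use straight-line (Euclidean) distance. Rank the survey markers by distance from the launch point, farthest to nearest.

Distances from the launch point:
D x=-2354.1, y=-3397.6: 3996.5 m
E x=790.6, y=-3487.0: 3500.9 m
B x=-1765.9, y=2786.7: 3335.1 m
A x=-3110.2, y=807.3: 3147.9 m
G x=2703.8, y=-806.9: 2887.5 m
F x=-1060.2, y=-1463.2: 1669.6 m
C x=515.3, y=-654.8: 825.3 m

D, E, B, A, G, F, C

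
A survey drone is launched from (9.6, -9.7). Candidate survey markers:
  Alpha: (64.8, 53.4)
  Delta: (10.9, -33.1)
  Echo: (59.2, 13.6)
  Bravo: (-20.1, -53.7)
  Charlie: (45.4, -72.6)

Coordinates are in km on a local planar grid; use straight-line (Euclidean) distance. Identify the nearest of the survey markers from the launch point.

Delta

Distances from the launch point ((9.6, -9.7)):
Delta: 23.4 km
Bravo: 53.1 km
Echo: 54.8 km
Charlie: 72.4 km
Alpha: 83.8 km
The nearest is Delta at 23.4 km.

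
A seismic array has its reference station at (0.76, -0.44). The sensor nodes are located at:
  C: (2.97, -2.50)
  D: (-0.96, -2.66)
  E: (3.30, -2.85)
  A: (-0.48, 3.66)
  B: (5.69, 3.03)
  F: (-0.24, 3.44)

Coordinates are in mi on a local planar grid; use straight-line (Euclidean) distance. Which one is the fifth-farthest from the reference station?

Distances from the reference station ((0.76, -0.44)):
B: 6.0 mi
A: 4.3 mi
F: 4.0 mi
E: 3.5 mi
C: 3.0 mi
D: 2.8 mi
The fifth-farthest is C at 3.0 mi.

C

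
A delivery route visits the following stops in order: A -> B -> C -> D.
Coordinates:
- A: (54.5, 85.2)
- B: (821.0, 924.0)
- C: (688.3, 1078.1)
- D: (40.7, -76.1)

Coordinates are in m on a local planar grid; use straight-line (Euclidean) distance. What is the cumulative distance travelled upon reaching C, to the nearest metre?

Leg distances:
A→B: 1136.3 m  (cumulative 1136.3 m)
B→C: 203.4 m  (cumulative 1339.6 m)
Cumulative distance at C ≈ 1340 m.

1340 m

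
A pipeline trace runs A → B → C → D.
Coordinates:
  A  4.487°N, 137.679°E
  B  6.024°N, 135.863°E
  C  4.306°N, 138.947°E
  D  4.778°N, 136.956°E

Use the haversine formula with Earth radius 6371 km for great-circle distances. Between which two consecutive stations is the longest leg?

B–C

Leg distances:
A→B: 263.9 km
B→C: 391.3 km
C→D: 226.8 km
The longest leg is B–C at 391.3 km.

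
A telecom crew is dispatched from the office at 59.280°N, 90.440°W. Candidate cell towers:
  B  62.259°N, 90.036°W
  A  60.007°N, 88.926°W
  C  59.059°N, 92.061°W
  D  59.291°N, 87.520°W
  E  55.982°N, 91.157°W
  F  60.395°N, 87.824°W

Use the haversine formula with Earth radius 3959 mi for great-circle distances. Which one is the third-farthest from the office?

Distances from the office (59.280°N, 90.440°W):
E: 229.4 mi
B: 206.3 mi
F: 119.1 mi
D: 103.0 mi
A: 72.9 mi
C: 59.4 mi
The third-farthest is F at 119.1 mi.

F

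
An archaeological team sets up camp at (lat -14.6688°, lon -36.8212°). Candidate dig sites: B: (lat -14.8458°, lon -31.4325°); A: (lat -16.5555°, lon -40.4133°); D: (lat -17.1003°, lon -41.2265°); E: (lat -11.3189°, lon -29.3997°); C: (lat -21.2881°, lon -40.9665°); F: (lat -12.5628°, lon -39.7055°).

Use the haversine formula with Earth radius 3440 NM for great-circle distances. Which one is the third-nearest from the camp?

Distance to each, sorted:
F: 210.5 NM
A: 236.6 NM
D: 293.3 NM
B: 313.0 NM
C: 462.5 NM
E: 478.4 NM
The third-nearest is D at 293.3 NM.

D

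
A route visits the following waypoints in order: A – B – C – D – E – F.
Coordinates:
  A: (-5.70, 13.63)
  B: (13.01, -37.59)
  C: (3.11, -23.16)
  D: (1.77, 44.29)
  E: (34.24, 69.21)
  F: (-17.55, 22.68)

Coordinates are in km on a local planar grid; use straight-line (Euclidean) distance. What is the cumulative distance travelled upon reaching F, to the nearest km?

Leg distances:
A→B: 54.5 km  (cumulative 54.5 km)
B→C: 17.5 km  (cumulative 72.0 km)
C→D: 67.5 km  (cumulative 139.5 km)
D→E: 40.9 km  (cumulative 180.4 km)
E→F: 69.6 km  (cumulative 250.0 km)
Cumulative distance at F ≈ 250 km.

250 km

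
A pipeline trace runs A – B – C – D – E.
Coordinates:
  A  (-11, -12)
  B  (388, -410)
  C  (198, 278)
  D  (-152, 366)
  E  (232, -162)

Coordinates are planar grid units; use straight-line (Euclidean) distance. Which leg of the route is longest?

Leg distances:
A→B: 563.6
B→C: 713.8
C→D: 360.9
D→E: 652.9
The longest leg is B–C at 713.8.

B–C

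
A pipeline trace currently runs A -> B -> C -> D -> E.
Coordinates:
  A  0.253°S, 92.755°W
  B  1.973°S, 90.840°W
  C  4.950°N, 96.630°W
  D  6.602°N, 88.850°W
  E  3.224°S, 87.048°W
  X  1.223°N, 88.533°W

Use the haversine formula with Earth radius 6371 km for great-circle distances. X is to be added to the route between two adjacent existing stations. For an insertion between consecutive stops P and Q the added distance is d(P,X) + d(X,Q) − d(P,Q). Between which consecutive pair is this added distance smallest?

between D and E

Added distance for inserting X between each consecutive pair:
A–B: 649.4 km
B–C: 424.9 km
C–D: 708.9 km
D–E: 9.7 km
Smallest added distance is 9.7 km, inserting between D and E.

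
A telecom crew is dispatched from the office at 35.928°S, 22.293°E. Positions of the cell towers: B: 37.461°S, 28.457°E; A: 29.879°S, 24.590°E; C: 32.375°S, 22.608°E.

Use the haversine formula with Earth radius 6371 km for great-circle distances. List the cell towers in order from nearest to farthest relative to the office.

Distance from the office at 35.928°S, 22.293°E to each:
C 32.375°S, 22.608°E: 396.1 km
B 37.461°S, 28.457°E: 575.3 km
A 29.879°S, 24.590°E: 705.9 km

C, B, A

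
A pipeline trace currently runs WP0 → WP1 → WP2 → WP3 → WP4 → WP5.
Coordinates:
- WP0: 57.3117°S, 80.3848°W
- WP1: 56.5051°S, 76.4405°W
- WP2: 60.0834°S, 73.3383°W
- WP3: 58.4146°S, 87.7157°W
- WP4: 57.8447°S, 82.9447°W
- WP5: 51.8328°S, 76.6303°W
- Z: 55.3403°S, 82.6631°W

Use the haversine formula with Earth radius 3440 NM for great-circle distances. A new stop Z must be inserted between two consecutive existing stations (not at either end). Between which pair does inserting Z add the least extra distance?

between WP4 and WP5

Added distance for inserting Z between each consecutive pair:
WP0–WP1: 223.1 NM
WP1–WP2: 396.8 NM
WP2–WP3: 208.6 NM
WP3–WP4: 243.6 NM
WP4–WP5: 30.0 NM
Smallest added distance is 30.0 NM, inserting between WP4 and WP5.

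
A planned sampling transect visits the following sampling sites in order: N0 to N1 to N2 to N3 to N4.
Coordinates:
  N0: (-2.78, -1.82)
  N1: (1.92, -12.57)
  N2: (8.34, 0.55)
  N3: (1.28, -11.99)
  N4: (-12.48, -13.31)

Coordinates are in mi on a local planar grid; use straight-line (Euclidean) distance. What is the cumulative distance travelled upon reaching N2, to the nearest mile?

Leg distances:
N0→N1: 11.7 mi  (cumulative 11.7 mi)
N1→N2: 14.6 mi  (cumulative 26.3 mi)
Cumulative distance at N2 ≈ 26 mi.

26 mi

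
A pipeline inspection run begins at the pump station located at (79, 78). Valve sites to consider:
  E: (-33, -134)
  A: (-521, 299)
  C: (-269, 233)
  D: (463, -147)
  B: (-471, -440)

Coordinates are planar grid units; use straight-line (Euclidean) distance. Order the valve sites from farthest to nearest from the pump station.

Distance from the pump station at (79, 78) to each:
B (-471, -440): 755.5
A (-521, 299): 639.4
D (463, -147): 445.1
C (-269, 233): 381.0
E (-33, -134): 239.8

B, A, D, C, E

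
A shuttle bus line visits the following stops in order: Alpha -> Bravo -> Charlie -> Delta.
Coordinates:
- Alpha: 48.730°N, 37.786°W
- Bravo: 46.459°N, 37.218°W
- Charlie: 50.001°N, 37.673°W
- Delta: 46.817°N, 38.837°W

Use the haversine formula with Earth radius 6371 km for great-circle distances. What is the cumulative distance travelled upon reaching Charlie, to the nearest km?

651 km

Leg distances:
Alpha→Bravo: 256.1 km  (cumulative 256.1 km)
Bravo→Charlie: 395.3 km  (cumulative 651.4 km)
Cumulative distance at Charlie ≈ 651 km.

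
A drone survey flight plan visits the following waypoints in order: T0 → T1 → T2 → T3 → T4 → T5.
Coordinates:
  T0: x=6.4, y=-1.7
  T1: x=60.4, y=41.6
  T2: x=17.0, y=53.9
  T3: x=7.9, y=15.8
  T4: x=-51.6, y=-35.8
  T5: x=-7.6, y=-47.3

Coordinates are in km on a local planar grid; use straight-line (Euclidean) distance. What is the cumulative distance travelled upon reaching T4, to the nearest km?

232 km

Leg distances:
T0→T1: 69.2 km  (cumulative 69.2 km)
T1→T2: 45.1 km  (cumulative 114.3 km)
T2→T3: 39.2 km  (cumulative 153.5 km)
T3→T4: 78.8 km  (cumulative 232.3 km)
Cumulative distance at T4 ≈ 232 km.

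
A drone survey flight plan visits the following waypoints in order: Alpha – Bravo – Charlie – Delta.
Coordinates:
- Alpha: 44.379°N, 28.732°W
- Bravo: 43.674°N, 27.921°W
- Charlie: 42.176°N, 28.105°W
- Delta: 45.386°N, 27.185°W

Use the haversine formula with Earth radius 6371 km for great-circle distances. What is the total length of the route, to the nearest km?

Leg distances:
Alpha→Bravo: 101.7 km  (cumulative 101.7 km)
Bravo→Charlie: 167.2 km  (cumulative 269.0 km)
Charlie→Delta: 364.5 km  (cumulative 633.5 km)
Total route length ≈ 633 km.

633 km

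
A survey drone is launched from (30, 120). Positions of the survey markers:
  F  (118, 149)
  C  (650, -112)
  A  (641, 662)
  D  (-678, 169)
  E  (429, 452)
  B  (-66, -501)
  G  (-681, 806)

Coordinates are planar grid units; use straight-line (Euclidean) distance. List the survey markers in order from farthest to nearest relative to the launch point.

Computing each straight-line distance from (30, 120):
G (-681, 806): 988.0
A (641, 662): 816.8
D (-678, 169): 709.7
C (650, -112): 662.0
B (-66, -501): 628.4
E (429, 452): 519.1
F (118, 149): 92.7

G, A, D, C, B, E, F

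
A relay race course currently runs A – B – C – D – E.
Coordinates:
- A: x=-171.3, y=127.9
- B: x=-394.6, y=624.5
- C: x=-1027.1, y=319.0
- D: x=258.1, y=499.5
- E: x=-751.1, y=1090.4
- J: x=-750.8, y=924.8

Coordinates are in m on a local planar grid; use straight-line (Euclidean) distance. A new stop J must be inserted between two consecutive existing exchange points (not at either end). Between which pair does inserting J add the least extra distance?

between D and E

Added distance for inserting J between each consecutive pair:
A–B: 906.7 m
B–C: 429.3 m
C–D: 462.9 m
D–E: 91.0 m
Smallest added distance is 91.0 m, inserting between D and E.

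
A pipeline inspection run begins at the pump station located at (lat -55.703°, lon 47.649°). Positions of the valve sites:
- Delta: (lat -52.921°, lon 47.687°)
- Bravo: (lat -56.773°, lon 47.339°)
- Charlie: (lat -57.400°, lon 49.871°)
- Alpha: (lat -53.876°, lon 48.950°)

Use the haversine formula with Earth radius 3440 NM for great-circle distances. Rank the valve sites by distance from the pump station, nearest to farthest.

Distance from the pump station at (lat -55.703°, lon 47.649°) to each:
Bravo (lat -56.773°, lon 47.339°): 65.1 NM
Alpha (lat -53.876°, lon 48.950°): 118.6 NM
Charlie (lat -57.400°, lon 49.871°): 125.6 NM
Delta (lat -52.921°, lon 47.687°): 167.0 NM

Bravo, Alpha, Charlie, Delta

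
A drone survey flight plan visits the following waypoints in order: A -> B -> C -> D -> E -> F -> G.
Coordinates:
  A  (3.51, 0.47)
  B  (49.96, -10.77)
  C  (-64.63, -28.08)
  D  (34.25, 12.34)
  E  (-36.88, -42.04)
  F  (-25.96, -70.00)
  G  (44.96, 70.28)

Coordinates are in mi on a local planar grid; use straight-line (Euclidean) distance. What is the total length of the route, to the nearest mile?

Leg distances:
A→B: 47.8 mi  (cumulative 47.8 mi)
B→C: 115.9 mi  (cumulative 163.7 mi)
C→D: 106.8 mi  (cumulative 270.5 mi)
D→E: 89.5 mi  (cumulative 360.0 mi)
E→F: 30.0 mi  (cumulative 390.1 mi)
F→G: 157.2 mi  (cumulative 547.2 mi)
Total route length ≈ 547 mi.

547 mi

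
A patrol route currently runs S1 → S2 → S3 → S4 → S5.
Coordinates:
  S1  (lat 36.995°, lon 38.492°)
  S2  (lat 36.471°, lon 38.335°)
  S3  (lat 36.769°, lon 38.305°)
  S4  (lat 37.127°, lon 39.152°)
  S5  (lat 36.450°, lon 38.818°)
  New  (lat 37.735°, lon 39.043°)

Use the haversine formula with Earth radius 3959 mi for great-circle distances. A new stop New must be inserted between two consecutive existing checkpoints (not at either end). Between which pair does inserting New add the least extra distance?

between S3 and S4

Added distance for inserting New between each consecutive pair:
S1–S2: 117.8 mi
S2–S3: 153.1 mi
S3–S4: 67.6 mi
S4–S5: 81.8 mi
Smallest added distance is 67.6 mi, inserting between S3 and S4.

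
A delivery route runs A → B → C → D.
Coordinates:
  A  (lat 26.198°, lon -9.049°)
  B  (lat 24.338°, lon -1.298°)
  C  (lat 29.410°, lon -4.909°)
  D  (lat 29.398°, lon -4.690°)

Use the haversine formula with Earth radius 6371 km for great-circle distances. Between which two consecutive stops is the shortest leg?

Leg distances:
A→B: 806.2 km
B→C: 668.0 km
C→D: 21.3 km
The shortest leg is C–D at 21.3 km.

C–D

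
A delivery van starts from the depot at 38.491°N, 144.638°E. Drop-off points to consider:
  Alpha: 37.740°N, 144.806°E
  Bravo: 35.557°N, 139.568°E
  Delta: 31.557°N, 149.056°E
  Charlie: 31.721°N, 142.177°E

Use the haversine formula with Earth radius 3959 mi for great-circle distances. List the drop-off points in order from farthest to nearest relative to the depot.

Computing each great-circle distance from 38.491°N, 144.638°E:
Delta 31.557°N, 149.056°E: 540.2 mi
Charlie 31.721°N, 142.177°E: 488.0 mi
Bravo 35.557°N, 139.568°E: 345.3 mi
Alpha 37.740°N, 144.806°E: 52.7 mi

Delta, Charlie, Bravo, Alpha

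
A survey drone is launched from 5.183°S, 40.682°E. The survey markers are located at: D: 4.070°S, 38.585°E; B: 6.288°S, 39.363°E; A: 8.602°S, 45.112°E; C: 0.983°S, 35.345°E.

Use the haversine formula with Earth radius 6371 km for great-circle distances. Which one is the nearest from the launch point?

B

Distance to each, sorted:
B: 190.8 km
D: 263.3 km
A: 619.4 km
C: 754.4 km
The nearest is B at 190.8 km.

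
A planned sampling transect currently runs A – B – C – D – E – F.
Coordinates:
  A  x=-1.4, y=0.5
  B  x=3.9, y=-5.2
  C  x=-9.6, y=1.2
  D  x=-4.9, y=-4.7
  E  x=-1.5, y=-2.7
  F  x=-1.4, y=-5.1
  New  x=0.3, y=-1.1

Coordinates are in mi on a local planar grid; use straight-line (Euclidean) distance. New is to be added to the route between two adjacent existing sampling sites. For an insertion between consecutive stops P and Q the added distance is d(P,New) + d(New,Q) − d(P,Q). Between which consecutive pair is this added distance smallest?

Added distance for inserting New between each consecutive pair:
A–B: 0.0 mi
B–C: 0.7 mi
C–D: 8.9 mi
D–E: 4.8 mi
E–F: 4.4 mi
Smallest added distance is 0.0 mi, inserting between A and B.

between A and B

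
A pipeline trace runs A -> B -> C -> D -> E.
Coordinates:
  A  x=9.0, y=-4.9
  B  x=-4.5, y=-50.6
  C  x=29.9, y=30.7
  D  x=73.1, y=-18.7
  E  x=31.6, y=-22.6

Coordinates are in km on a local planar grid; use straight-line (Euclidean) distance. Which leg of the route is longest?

B–C

Leg distances:
A→B: 47.7 km
B→C: 88.3 km
C→D: 65.6 km
D→E: 41.7 km
The longest leg is B–C at 88.3 km.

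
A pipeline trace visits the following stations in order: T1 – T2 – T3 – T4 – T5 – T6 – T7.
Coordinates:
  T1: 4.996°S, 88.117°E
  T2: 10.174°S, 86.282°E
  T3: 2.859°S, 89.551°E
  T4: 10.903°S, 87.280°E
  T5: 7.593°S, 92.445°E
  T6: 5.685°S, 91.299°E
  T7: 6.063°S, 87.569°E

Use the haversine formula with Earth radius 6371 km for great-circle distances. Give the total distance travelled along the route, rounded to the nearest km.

3767 km

Leg distances:
T1→T2: 610.2 km  (cumulative 610.2 km)
T2→T3: 889.9 km  (cumulative 1500.1 km)
T3→T4: 928.9 km  (cumulative 2429.0 km)
T4→T5: 675.8 km  (cumulative 3104.7 km)
T5→T6: 247.0 km  (cumulative 3351.8 km)
T6→T7: 414.7 km  (cumulative 3766.5 km)
Total route length ≈ 3767 km.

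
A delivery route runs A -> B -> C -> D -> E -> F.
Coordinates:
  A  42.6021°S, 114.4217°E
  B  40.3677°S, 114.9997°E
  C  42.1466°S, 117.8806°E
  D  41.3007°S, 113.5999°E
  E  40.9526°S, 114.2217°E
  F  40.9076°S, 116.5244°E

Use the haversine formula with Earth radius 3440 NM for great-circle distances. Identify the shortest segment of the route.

D–E

Leg distances:
A→B: 136.6 NM
B→C: 168.3 NM
C→D: 198.4 NM
D→E: 35.0 NM
E→F: 104.5 NM
The shortest leg is D–E at 35.0 NM.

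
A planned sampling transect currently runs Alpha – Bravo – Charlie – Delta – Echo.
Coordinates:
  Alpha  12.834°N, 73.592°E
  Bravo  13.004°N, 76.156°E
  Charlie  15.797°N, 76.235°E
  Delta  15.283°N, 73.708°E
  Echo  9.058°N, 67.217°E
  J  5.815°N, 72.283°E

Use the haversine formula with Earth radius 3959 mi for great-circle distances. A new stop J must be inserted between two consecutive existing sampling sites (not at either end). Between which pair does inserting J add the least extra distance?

between Delta and Echo

Added distance for inserting J between each consecutive pair:
Alpha–Bravo: 882.5 mi
Bravo–Charlie: 1109.3 mi
Charlie–Delta: 1229.3 mi
Delta–Echo: 460.4 mi
Smallest added distance is 460.4 mi, inserting between Delta and Echo.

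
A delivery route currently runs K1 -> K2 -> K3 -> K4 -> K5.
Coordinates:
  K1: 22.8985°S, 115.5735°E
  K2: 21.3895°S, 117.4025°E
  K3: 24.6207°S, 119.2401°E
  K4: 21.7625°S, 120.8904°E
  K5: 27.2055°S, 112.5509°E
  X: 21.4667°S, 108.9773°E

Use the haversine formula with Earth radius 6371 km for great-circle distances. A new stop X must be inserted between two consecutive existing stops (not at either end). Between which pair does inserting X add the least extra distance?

between K4 and K5

Added distance for inserting X between each consecutive pair:
K1–K2: 1317.3 km
K2–K3: 1573.2 km
K3–K4: 1978.6 km
K4–K5: 927.2 km
Smallest added distance is 927.2 km, inserting between K4 and K5.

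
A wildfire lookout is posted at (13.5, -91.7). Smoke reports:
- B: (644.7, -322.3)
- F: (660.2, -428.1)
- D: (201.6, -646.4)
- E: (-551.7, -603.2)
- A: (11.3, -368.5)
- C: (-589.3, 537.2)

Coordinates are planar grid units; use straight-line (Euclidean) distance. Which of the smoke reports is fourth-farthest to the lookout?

Distance to each, sorted:
C: 871.1
E: 762.3
F: 729.0
B: 672.0
D: 585.7
A: 276.8
The fourth-farthest is B at 672.0.

B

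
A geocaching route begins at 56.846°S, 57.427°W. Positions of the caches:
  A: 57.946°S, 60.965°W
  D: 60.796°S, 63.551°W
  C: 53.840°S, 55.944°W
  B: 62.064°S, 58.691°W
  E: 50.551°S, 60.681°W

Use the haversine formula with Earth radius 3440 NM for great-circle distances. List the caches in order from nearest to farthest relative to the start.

Computing each great-circle distance from 56.846°S, 57.427°W:
A 57.946°S, 60.965°W: 132.1 NM
C 53.840°S, 55.944°W: 187.4 NM
D 60.796°S, 63.551°W: 303.8 NM
B 62.064°S, 58.691°W: 315.6 NM
E 50.551°S, 60.681°W: 395.1 NM

A, C, D, B, E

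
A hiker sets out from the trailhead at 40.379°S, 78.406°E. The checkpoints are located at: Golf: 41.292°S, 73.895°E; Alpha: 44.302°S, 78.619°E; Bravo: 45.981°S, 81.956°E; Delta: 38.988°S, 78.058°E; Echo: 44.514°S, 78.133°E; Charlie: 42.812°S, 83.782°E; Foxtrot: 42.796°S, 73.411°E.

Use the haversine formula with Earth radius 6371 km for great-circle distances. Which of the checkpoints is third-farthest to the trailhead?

Foxtrot

Distances from the trailhead (40.379°S, 78.406°E):
Bravo: 686.0 km
Charlie: 522.4 km
Foxtrot: 494.6 km
Echo: 460.3 km
Alpha: 436.6 km
Golf: 392.8 km
Delta: 157.5 km
The third-farthest is Foxtrot at 494.6 km.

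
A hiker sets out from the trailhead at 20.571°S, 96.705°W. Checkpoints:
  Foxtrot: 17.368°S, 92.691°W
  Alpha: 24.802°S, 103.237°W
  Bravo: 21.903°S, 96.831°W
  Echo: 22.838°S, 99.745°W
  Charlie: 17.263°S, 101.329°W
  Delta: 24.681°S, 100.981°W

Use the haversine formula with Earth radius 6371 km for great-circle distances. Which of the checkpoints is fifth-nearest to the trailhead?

Distance to each, sorted:
Bravo: 148.7 km
Echo: 402.7 km
Foxtrot: 552.2 km
Charlie: 609.7 km
Delta: 633.5 km
Alpha: 818.6 km
The fifth-nearest is Delta at 633.5 km.

Delta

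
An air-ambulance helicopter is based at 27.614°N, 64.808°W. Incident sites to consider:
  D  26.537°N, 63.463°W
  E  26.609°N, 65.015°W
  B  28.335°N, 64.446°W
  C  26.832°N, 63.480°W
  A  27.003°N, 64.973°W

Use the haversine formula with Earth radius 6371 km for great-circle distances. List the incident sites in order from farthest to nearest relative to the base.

Computing each great-circle distance from 27.614°N, 64.808°W:
D 26.537°N, 63.463°W: 179.1 km
C 26.832°N, 63.480°W: 157.5 km
E 26.609°N, 65.015°W: 113.6 km
B 28.335°N, 64.446°W: 87.7 km
A 27.003°N, 64.973°W: 69.9 km

D, C, E, B, A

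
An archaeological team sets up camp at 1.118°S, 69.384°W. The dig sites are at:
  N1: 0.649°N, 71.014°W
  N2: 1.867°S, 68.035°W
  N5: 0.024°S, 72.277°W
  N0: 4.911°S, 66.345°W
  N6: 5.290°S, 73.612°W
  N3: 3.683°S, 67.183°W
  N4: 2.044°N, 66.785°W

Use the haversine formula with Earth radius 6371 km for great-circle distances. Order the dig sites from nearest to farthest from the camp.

N2, N1, N5, N3, N4, N0, N6

Distances from the camp:
N2 1.867°S, 68.035°W: 171.5 km
N1 0.649°N, 71.014°W: 267.3 km
N5 0.024°S, 72.277°W: 343.9 km
N3 3.683°S, 67.183°W: 375.7 km
N4 2.044°N, 66.785°W: 455.1 km
N0 4.911°S, 66.345°W: 540.1 km
N6 5.290°S, 73.612°W: 659.9 km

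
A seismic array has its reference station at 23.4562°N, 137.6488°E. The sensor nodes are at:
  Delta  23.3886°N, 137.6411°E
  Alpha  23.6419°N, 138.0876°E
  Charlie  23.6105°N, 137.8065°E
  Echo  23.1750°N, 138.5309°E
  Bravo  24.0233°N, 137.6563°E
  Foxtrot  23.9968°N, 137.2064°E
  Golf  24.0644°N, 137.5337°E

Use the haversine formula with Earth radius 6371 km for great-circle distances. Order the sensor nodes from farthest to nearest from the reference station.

Echo, Foxtrot, Golf, Bravo, Alpha, Charlie, Delta

Distances from the reference station:
Echo 23.1750°N, 138.5309°E: 95.3 km
Foxtrot 23.9968°N, 137.2064°E: 75.1 km
Golf 24.0644°N, 137.5337°E: 68.6 km
Bravo 24.0233°N, 137.6563°E: 63.1 km
Alpha 23.6419°N, 138.0876°E: 49.3 km
Charlie 23.6105°N, 137.8065°E: 23.5 km
Delta 23.3886°N, 137.6411°E: 7.6 km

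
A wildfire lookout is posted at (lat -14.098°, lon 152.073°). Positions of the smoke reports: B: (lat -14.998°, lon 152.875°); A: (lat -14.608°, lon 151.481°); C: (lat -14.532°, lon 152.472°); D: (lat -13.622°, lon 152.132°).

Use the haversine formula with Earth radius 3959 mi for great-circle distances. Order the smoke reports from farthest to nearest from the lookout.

B, A, C, D

Distances from the lookout:
B (lat -14.998°, lon 152.875°): 82.1 mi
A (lat -14.608°, lon 151.481°): 53.0 mi
C (lat -14.532°, lon 152.472°): 40.2 mi
D (lat -13.622°, lon 152.132°): 33.1 mi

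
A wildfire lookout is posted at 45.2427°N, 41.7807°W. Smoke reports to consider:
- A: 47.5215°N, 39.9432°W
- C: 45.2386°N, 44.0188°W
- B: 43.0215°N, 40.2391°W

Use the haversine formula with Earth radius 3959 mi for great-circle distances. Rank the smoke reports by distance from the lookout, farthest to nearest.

A, B, C

Computing each great-circle distance from 45.2427°N, 41.7807°W:
A 47.5215°N, 39.9432°W: 180.2 mi
B 43.0215°N, 40.2391°W: 171.5 mi
C 45.2386°N, 44.0188°W: 108.9 mi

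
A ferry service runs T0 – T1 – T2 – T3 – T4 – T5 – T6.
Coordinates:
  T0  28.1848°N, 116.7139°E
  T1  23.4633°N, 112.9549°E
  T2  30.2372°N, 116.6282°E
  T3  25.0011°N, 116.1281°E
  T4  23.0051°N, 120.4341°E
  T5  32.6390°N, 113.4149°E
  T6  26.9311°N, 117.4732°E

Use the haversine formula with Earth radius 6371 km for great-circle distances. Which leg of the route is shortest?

T3–T4

Leg distances:
T0→T1: 645.8 km
T1→T2: 836.6 km
T2→T3: 584.3 km
T3→T4: 490.4 km
T4→T5: 1273.5 km
T5→T6: 745.6 km
The shortest leg is T3–T4 at 490.4 km.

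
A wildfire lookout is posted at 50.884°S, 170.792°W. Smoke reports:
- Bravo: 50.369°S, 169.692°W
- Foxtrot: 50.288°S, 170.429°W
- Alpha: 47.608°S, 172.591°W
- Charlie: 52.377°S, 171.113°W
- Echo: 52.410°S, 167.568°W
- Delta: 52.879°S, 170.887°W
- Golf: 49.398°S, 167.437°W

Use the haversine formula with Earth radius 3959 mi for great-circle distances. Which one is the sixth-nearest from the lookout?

Distances from the lookout (50.884°S, 170.792°W):
Foxtrot: 44.2 mi
Bravo: 59.9 mi
Charlie: 104.1 mi
Delta: 137.9 mi
Echo: 173.8 mi
Golf: 180.6 mi
Alpha: 240.5 mi
The sixth-nearest is Golf at 180.6 mi.

Golf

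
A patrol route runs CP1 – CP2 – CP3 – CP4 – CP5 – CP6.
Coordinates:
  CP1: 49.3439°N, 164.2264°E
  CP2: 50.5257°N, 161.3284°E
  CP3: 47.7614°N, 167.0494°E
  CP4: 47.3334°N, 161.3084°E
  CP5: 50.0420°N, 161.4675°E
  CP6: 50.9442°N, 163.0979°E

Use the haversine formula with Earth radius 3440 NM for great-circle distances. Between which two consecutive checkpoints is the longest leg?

Leg distances:
CP1→CP2: 132.6 NM
CP2→CP3: 279.2 NM
CP3→CP4: 234.0 NM
CP4→CP5: 162.7 NM
CP5→CP6: 82.5 NM
The longest leg is CP2–CP3 at 279.2 NM.

CP2–CP3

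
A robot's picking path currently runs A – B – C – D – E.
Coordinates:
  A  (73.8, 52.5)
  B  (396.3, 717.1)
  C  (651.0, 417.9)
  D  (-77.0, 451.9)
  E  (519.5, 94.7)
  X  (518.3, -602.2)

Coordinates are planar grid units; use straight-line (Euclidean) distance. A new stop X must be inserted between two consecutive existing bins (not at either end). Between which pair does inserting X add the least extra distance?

between D and E

Added distance for inserting X between each consecutive pair:
A–B: 1377.5
B–C: 1960.7
C–D: 1510.5
D–E: 1212.2
Smallest added distance is 1212.2, inserting between D and E.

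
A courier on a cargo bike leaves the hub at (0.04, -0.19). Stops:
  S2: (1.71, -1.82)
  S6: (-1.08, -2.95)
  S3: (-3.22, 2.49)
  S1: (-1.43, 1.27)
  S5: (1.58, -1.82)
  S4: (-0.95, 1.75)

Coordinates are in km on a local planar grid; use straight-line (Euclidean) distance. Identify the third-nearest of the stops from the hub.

Distance to each, sorted:
S1: 2.1 km
S4: 2.2 km
S5: 2.2 km
S2: 2.3 km
S6: 3.0 km
S3: 4.2 km
The third-nearest is S5 at 2.2 km.

S5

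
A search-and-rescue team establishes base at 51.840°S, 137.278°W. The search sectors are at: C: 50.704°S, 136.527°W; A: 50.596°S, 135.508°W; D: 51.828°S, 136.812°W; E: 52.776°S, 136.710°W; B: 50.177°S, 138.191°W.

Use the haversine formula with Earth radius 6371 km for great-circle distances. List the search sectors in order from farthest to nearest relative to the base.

Computing each great-circle distance from 51.840°S, 137.278°W:
B 50.177°S, 138.191°W: 195.6 km
A 50.596°S, 135.508°W: 185.3 km
C 50.704°S, 136.527°W: 136.7 km
E 52.776°S, 136.710°W: 111.0 km
D 51.828°S, 136.812°W: 32.0 km

B, A, C, E, D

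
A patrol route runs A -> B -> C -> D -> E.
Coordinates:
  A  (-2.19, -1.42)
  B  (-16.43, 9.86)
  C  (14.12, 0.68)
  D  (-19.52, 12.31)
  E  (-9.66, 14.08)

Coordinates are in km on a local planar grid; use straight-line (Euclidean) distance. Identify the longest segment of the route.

Leg distances:
A→B: 18.2 km
B→C: 31.9 km
C→D: 35.6 km
D→E: 10.0 km
The longest leg is C–D at 35.6 km.

C–D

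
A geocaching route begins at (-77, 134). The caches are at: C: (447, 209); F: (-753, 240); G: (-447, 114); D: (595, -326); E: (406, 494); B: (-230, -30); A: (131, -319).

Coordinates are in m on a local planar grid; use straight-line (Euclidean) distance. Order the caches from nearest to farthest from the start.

Distance from the start at (-77, 134) to each:
B (-230, -30): 224.3 m
G (-447, 114): 370.5 m
A (131, -319): 498.5 m
C (447, 209): 529.3 m
E (406, 494): 602.4 m
F (-753, 240): 684.3 m
D (595, -326): 814.4 m

B, G, A, C, E, F, D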